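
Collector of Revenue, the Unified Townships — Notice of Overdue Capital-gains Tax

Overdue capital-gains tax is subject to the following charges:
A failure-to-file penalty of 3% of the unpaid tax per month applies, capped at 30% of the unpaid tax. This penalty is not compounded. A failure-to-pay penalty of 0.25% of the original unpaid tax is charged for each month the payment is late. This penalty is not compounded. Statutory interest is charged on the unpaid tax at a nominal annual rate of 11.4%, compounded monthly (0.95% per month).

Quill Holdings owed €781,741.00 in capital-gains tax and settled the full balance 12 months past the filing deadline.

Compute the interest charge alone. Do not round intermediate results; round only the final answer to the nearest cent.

€93,925.57

Interest: €781,741.00 × ((1 + 0.0095)^12 − 1) = €781,741.00 × 0.1201492… = €93,925.5685…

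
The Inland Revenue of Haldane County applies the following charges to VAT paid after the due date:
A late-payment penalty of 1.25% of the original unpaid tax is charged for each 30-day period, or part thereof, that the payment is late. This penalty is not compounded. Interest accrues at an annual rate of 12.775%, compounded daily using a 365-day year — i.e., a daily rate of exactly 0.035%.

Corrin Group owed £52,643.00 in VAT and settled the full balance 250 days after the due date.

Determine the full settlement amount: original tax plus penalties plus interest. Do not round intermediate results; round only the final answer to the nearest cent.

£63,378.25

Penalty periods: ⌈250/30⌉ = 9; penalty = 9 × 1.25% × £52,643.00 = £5,922.34…
Interest: £52,643.00 × ((1 + 0.00035)^250 − 1) = £52,643.00 × 0.09142556… = £4,812.9155…
Total = £52,643.00 + £5,922.3375 + £4,812.9155… = £63,378.25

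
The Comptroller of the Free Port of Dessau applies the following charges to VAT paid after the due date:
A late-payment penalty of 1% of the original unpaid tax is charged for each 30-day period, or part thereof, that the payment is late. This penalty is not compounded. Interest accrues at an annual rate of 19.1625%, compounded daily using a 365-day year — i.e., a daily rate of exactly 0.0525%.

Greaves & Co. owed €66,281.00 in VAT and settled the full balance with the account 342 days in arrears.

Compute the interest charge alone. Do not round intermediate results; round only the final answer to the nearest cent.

Interest: €66,281.00 × ((1 + 0.000525)^342 − 1) = €66,281.00 × 0.19662236… = €13,032.3264…

€13,032.33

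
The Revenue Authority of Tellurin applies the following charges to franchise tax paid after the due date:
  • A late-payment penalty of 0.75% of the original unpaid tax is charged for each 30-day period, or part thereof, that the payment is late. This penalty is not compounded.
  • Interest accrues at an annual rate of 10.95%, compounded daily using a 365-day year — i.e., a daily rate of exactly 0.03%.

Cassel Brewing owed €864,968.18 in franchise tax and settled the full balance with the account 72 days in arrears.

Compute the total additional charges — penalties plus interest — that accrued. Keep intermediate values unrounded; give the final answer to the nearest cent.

Penalty periods: ⌈72/30⌉ = 3; penalty = 3 × 0.75% × €864,968.18 = €19,461.78…
Interest: €864,968.18 × ((1 + 0.0003)^72 − 1) = €864,968.18 × 0.02183166… = €18,883.6900…
Penalties + interest = €19,461.7841… + €18,883.6900… = €38,345.47

€38,345.47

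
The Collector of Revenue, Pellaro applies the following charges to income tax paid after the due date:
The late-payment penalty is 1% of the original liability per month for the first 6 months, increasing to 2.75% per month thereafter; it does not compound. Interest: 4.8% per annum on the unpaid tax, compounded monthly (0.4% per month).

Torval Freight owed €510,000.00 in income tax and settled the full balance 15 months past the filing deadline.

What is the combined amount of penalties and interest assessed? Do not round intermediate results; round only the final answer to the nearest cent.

Penalty, months 1–6: 6 × 1% × €510,000.00 = €30,600.00
Penalty, months 7–15: 9 × 2.75% × €510,000.00 = €126,225.00
Interest: €510,000.00 × ((1 + 0.004)^15 − 1) = €510,000.00 × 0.0617095… = €31,471.8310…
Penalties + interest = €156,825.0000 + €31,471.8310… = €188,296.83

€188,296.83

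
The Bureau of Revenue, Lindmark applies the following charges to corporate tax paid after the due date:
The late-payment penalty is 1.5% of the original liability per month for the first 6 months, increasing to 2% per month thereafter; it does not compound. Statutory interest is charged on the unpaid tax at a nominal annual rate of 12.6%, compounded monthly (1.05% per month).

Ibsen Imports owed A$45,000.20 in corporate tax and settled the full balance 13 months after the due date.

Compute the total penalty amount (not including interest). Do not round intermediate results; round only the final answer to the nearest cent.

A$10,350.05

Penalty, months 1–6: 6 × 1.5% × A$45,000.20 = A$4,050.02…
Penalty, months 7–13: 7 × 2% × A$45,000.20 = A$6,300.03…
Total penalty = A$4,050.02… + A$6,300.03… = A$10,350.05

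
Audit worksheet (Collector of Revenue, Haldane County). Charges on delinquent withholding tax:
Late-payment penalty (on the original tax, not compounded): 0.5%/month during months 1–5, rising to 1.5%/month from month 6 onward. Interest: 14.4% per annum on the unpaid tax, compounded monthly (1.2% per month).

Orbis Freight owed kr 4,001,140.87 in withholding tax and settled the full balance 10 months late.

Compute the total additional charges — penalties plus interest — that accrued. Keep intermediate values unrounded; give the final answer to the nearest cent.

kr 907,025.74

Penalty, months 1–5: 5 × 0.5% × kr 4,001,140.87 = kr 100,028.52…
Penalty, months 6–10: 5 × 1.5% × kr 4,001,140.87 = kr 300,085.57…
Interest: kr 4,001,140.87 × ((1 + 0.012)^10 − 1) = kr 4,001,140.87 × 0.1266918… = kr 506,911.6504…
Penalties + interest = kr 400,114.0870 + kr 506,911.6504… = kr 907,025.74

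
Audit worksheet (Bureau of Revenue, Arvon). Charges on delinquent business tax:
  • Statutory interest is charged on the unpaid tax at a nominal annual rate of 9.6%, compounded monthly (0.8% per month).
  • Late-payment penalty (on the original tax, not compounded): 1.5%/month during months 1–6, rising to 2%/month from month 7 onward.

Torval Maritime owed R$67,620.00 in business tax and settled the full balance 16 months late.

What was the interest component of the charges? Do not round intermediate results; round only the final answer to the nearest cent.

Interest: R$67,620.00 × ((1 + 0.008)^16 − 1) = R$67,620.00 × 0.1359743… = R$9,194.5835…

R$9,194.58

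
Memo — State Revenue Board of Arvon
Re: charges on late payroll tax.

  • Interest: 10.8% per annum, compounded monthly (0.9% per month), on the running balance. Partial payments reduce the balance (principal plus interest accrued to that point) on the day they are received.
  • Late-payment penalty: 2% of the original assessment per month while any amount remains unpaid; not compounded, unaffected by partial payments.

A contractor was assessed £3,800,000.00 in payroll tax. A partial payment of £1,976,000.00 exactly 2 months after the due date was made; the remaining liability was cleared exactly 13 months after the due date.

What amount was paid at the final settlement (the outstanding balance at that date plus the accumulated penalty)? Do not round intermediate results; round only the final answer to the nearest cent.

Balance at month 2: £3,800,000.0000 × (1 + 0.009)^2 = £3,868,707.8000
After £1,976,000.00 payment: £3,868,707.8000 − £1,976,000.00 = £1,892,707.8000
Balance at month 13: £1,892,707.8000 × (1 + 0.009)^11 = £2,088,749.6999…
Penalty: 13 × 2% × £3,800,000.00 = £988,000.00
Final settlement = outstanding balance + penalty = £2,088,749.6999… + £988,000.00 = £3,076,749.70

£3,076,749.70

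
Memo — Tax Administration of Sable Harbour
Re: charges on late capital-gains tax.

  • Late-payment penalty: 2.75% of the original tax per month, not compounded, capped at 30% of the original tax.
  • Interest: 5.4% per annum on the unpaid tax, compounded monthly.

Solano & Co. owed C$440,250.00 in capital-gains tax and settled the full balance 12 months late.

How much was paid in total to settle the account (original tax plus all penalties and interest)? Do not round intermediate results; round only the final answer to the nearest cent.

C$596,695.81

Penalty (uncapped): 12 × 2.75% × C$440,250.00 = C$145,282.50; cap = 30% × C$440,250.00 = C$132,075.00 → penalty = C$132,075.00
Interest (5.4%/yr ÷ 12 = 0.45%/month): C$440,250.00 × ((1 + 0.0045)^12 − 1) = C$24,370.8100…
Total = C$440,250.00 + C$132,075.0000 + C$24,370.8100… = C$596,695.81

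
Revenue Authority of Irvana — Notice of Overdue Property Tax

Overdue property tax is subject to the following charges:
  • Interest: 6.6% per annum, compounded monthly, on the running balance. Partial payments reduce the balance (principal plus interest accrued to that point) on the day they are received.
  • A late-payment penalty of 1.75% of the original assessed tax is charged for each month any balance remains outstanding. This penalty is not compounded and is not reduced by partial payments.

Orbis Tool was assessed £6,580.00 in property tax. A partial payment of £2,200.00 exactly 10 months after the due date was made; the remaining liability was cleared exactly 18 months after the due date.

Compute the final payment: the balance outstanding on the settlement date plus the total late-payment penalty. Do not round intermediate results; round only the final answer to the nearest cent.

£7,036.80

Monthly rate = 6.6% ÷ 12 = 0.55%
Balance at month 10: £6,580.0000 × (1 + 0.0055)^10 = £6,950.9897…
After £2,200.00 payment: £6,950.9897… − £2,200.00 = £4,750.9897…
Balance at month 18: £4,750.9897… × (1 + 0.0055)^8 = £4,964.1019…
Penalty: 18 × 1.75% × £6,580.00 = £2,072.70
Final settlement = outstanding balance + penalty = £4,964.1019… + £2,072.70 = £7,036.80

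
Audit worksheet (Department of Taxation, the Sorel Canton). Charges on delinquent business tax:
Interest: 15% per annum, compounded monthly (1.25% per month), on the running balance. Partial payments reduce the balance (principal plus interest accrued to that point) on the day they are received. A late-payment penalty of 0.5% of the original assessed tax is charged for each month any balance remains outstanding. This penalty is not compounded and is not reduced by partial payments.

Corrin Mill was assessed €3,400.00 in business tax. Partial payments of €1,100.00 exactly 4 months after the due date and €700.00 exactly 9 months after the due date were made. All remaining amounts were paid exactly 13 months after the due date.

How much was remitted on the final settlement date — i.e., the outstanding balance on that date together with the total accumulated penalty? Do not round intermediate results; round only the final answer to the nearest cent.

Balance at month 4: €3,400.0000 × (1 + 0.0125)^4 = €3,573.2141…
After €1,100.00 payment: €3,573.2141… − €1,100.00 = €2,473.2141…
Balance at month 9: €2,473.2141… × (1 + 0.0125)^5 = €2,631.7030…
After €700.00 payment: €2,631.7030… − €700.00 = €1,931.7030…
Balance at month 13: €1,931.7030… × (1 + 0.0125)^4 = €2,030.1143…
Penalty: 13 × 0.5% × €3,400.00 = €221.00
Final settlement = outstanding balance + penalty = €2,030.1143… + €221.00 = €2,251.11

€2,251.11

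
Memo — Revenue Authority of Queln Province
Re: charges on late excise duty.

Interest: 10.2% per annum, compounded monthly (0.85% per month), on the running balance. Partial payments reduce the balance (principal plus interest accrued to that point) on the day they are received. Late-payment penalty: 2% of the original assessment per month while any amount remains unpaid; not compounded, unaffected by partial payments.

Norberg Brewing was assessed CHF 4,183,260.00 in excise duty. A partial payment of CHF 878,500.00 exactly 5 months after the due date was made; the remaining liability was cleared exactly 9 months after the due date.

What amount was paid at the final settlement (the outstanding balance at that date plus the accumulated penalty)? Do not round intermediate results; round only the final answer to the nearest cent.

Balance at month 5: CHF 4,183,260.0000 × (1 + 0.0085)^5 = CHF 4,364,096.7552…
After CHF 878,500.00 payment: CHF 4,364,096.7552… − CHF 878,500.00 = CHF 3,485,596.7552…
Balance at month 9: CHF 3,485,596.7552… × (1 + 0.0085)^4 = CHF 3,605,626.6316…
Penalty: 9 × 2% × CHF 4,183,260.00 = CHF 752,986.80
Final settlement = outstanding balance + penalty = CHF 3,605,626.6316… + CHF 752,986.80 = CHF 4,358,613.43

CHF 4,358,613.43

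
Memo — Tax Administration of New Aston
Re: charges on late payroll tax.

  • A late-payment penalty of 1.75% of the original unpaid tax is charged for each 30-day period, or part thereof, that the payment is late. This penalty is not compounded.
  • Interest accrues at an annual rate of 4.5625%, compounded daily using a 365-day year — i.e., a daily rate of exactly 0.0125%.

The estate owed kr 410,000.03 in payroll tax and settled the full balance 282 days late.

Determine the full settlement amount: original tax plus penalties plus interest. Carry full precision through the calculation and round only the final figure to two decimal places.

Penalty periods: ⌈282/30⌉ = 10; penalty = 10 × 1.75% × kr 410,000.03 = kr 71,750.01…
Interest: kr 410,000.03 × ((1 + 0.000125)^282 − 1) = kr 410,000.03 × 0.03587636… = kr 14,709.3104…
Total = kr 410,000.03 + kr 71,750.0053… + kr 14,709.3104… = kr 496,459.35

kr 496,459.35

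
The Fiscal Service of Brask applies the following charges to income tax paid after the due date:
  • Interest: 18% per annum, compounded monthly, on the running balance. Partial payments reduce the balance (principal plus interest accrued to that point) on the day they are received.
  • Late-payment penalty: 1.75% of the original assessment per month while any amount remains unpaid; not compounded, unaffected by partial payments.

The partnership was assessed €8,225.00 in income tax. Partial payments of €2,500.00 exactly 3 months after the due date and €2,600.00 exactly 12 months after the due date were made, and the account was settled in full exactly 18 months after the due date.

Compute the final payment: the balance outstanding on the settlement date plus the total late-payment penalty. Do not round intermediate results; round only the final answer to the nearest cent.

€7,375.22

Monthly rate = 18% ÷ 12 = 1.5%
Balance at month 3: €8,225.0000 × (1 + 0.015)^3 = €8,600.7046…
After €2,500.00 payment: €8,600.7046… − €2,500.00 = €6,100.7046…
Balance at month 12: €6,100.7046… × (1 + 0.015)^9 = €6,975.4845…
After €2,600.00 payment: €6,975.4845… − €2,600.00 = €4,375.4845…
Balance at month 18: €4,375.4845… × (1 + 0.015)^6 = €4,784.3441…
Penalty: 18 × 1.75% × €8,225.00 = €2,590.88…
Final settlement = outstanding balance + penalty = €4,784.3441… + €2,590.88… = €7,375.22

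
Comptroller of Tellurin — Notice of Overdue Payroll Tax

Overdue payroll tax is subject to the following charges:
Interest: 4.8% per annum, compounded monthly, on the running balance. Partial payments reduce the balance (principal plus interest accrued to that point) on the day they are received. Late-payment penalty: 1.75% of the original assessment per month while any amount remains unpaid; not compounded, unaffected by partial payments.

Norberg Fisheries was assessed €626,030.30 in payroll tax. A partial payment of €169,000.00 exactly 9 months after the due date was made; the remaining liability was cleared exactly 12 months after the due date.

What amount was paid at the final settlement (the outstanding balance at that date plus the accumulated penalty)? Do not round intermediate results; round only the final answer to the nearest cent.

€617,179.98

Monthly rate = 4.8% ÷ 12 = 0.4%
Balance at month 9: €626,030.3000 × (1 + 0.004)^9 = €648,931.3701…
After €169,000.00 payment: €648,931.3701… − €169,000.00 = €479,931.3701…
Balance at month 12: €479,931.3701… × (1 + 0.004)^3 = €485,713.6139…
Penalty: 12 × 1.75% × €626,030.30 = €131,466.36…
Final settlement = outstanding balance + penalty = €485,713.6139… + €131,466.36… = €617,179.98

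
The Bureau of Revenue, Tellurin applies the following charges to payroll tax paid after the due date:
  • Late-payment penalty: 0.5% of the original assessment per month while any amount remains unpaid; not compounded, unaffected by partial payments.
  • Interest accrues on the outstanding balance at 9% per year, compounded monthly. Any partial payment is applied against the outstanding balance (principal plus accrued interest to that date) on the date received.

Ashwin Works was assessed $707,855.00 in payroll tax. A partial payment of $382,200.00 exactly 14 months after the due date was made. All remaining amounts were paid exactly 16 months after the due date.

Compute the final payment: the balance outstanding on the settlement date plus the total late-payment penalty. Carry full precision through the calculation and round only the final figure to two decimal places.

Monthly rate = 9% ÷ 12 = 0.75%
Balance at month 14: $707,855.0000 × (1 + 0.0075)^14 = $785,914.0837…
After $382,200.00 payment: $785,914.0837… − $382,200.00 = $403,714.0837…
Balance at month 16: $403,714.0837… × (1 + 0.0075)^2 = $409,792.5039…
Penalty: 16 × 0.5% × $707,855.00 = $56,628.40
Final settlement = outstanding balance + penalty = $409,792.5039… + $56,628.40 = $466,420.90

$466,420.90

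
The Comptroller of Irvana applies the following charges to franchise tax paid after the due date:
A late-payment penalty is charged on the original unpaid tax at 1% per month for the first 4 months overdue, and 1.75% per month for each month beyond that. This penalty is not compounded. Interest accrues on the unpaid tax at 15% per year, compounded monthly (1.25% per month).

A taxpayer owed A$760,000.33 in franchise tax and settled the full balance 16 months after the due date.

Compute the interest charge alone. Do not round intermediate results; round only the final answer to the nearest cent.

A$167,116.13

Interest: A$760,000.33 × ((1 + 0.0125)^16 − 1) = A$760,000.33 × 0.2198895… = A$167,116.1288…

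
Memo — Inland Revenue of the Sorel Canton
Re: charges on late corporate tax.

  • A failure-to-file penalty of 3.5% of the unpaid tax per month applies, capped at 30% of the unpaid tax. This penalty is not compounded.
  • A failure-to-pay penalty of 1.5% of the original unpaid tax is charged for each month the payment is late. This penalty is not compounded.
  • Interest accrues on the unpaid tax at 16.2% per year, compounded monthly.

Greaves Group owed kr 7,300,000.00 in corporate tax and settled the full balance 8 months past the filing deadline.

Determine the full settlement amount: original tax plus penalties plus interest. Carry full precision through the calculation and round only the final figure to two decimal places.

kr 11,046,674.86

Failure-to-file: 8 × 3.5% × kr 7,300,000.00 = kr 2,044,000.00 (under the 30% cap)
Failure-to-pay penalty = 1.5% × kr 7,300,000.00 × 8 mo = kr 876,000.00
Interest (16.2%/yr ÷ 12 = 1.35%/month): kr 7,300,000.00 × ((1 + 0.0135)^8 − 1) = kr 826,674.8587…
Total = kr 7,300,000.00 + kr 2,920,000.0000 + kr 826,674.8587… = kr 11,046,674.86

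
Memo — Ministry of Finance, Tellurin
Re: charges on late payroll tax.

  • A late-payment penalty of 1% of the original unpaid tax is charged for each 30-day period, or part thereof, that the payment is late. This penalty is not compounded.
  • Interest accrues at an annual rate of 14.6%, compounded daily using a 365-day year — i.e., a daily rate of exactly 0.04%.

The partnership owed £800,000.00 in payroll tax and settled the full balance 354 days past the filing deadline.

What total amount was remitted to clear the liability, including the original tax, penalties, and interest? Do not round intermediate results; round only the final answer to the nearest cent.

Penalty periods: ⌈354/30⌉ = 12; penalty = 12 × 1% × £800,000.00 = £96,000.00
Interest: £800,000.00 × ((1 + 0.0004)^354 − 1) = £800,000.00 × 0.15208309… = £121,666.4731…
Total = £800,000.00 + £96,000.0000 + £121,666.4731… = £1,017,666.47

£1,017,666.47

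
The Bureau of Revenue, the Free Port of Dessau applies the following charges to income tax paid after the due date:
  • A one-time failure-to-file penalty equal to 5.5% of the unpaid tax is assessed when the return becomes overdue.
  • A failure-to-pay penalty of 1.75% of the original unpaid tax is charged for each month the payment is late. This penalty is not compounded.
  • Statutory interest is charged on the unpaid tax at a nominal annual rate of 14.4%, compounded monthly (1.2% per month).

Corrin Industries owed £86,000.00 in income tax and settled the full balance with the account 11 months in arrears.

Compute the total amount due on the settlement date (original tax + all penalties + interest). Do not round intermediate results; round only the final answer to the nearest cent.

£119,343.24

Failure-to-file penalty: 5.5% × £86,000.00 = £4,730.00
Failure-to-pay penalty = 1.75% × £86,000.00 × 11 mo = £16,555.00
Interest: £86,000.00 × ((1 + 0.012)^11 − 1) = £86,000.00 × 0.1402121… = £12,058.2388…
Total = £86,000.00 + £21,285.0000 + £12,058.2388… = £119,343.24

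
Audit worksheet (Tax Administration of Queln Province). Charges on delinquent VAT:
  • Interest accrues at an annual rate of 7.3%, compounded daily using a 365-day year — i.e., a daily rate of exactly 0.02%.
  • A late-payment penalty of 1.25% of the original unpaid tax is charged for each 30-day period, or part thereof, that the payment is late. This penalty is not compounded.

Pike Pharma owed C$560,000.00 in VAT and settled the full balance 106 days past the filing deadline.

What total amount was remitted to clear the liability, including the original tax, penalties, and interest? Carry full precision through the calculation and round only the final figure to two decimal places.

C$599,997.52

Penalty periods: ⌈106/30⌉ = 4; penalty = 4 × 1.25% × C$560,000.00 = C$28,000.00
Interest: C$560,000.00 × ((1 + 0.0002)^106 − 1) = C$560,000.00 × 0.02142415… = C$11,997.5248…
Total = C$560,000.00 + C$28,000.0000 + C$11,997.5248… = C$599,997.52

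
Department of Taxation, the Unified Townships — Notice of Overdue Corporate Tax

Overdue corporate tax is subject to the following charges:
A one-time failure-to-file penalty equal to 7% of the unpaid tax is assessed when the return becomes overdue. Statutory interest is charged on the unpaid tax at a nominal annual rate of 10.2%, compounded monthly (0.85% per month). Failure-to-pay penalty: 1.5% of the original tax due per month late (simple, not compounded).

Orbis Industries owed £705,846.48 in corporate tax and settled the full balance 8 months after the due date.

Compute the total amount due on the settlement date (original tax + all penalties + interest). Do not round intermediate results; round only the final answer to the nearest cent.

£889,407.33

Failure-to-file penalty: 7% × £705,846.48 = £49,409.25…
Failure-to-pay penalty: 8 × 1.5% × £705,846.48 = £84,701.58…
Interest: £705,846.48 × ((1 + 0.0085)^8 − 1) = £705,846.48 × 0.0700578… = £49,450.0225…
Total = £705,846.48 + £134,110.8312 + £49,450.0225… = £889,407.33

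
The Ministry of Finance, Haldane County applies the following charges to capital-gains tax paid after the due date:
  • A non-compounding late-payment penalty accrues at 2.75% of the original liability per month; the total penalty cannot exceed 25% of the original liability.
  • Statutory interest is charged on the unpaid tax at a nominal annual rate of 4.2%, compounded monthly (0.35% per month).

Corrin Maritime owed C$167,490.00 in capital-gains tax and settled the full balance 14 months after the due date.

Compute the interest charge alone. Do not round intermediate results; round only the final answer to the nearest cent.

C$8,396.36

Interest: C$167,490.00 × ((1 + 0.0035)^14 − 1) = C$167,490.00 × 0.0501305… = C$8,396.3587…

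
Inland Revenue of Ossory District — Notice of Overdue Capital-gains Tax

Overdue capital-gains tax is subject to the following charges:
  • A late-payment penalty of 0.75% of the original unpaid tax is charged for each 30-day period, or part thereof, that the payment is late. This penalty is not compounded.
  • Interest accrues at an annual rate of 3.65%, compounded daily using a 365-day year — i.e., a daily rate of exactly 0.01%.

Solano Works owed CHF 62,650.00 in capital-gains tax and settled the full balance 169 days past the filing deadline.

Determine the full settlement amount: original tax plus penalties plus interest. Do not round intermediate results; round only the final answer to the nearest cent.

CHF 66,536.98

Penalty periods: ⌈169/30⌉ = 6; penalty = 6 × 0.75% × CHF 62,650.00 = CHF 2,819.25
Interest: CHF 62,650.00 × ((1 + 0.0001)^169 − 1) = CHF 62,650.00 × 0.01704275… = CHF 1,067.7285…
Total = CHF 62,650.00 + CHF 2,819.2500 + CHF 1,067.7285… = CHF 66,536.98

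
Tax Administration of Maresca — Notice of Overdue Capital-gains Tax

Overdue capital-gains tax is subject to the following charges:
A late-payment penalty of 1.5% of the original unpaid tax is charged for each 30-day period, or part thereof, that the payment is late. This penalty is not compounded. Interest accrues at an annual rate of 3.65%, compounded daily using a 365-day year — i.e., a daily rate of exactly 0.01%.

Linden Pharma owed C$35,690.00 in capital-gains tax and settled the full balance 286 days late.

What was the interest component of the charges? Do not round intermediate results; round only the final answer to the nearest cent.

Interest: C$35,690.00 × ((1 + 0.0001)^286 − 1) = C$35,690.00 × 0.02901144… = C$1,035.4181…

C$1,035.42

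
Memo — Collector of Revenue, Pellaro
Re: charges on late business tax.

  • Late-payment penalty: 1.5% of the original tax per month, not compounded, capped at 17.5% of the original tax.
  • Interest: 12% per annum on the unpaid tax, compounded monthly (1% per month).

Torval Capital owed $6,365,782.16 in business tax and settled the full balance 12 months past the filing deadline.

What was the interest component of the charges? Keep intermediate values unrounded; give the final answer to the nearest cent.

Interest: $6,365,782.16 × ((1 + 0.01)^12 − 1) = $6,365,782.16 × 0.1268250… = $807,340.5143…

$807,340.51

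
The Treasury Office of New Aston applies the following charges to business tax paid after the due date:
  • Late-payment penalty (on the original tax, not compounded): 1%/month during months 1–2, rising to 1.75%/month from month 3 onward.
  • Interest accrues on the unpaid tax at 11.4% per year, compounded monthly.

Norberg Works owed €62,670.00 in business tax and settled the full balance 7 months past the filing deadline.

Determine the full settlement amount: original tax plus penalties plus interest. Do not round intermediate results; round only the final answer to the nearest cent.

€73,695.25

Penalty, months 1–2: 2 × 1% × €62,670.00 = €1,253.40
Penalty, months 3–7: 5 × 1.75% × €62,670.00 = €5,483.63…
Interest (11.4%/yr ÷ 12 = 0.95%/month): €62,670.00 × ((1 + 0.0095)^7 − 1) = €4,288.2289…
Total = €62,670.00 + €6,737.0250 + €4,288.2289… = €73,695.25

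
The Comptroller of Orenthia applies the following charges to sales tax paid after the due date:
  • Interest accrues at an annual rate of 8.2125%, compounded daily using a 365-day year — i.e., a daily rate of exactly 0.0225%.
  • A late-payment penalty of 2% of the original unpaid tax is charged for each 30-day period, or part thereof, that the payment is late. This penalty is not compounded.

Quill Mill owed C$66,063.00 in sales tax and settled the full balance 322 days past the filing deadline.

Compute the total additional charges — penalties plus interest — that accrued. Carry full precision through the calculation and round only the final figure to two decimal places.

Penalty periods: ⌈322/30⌉ = 11; penalty = 11 × 2% × C$66,063.00 = C$14,533.86
Interest: C$66,063.00 × ((1 + 0.000225)^322 − 1) = C$66,063.00 × 0.07513029… = C$4,963.3321…
Penalties + interest = C$14,533.8600 + C$4,963.3321… = C$19,497.19

C$19,497.19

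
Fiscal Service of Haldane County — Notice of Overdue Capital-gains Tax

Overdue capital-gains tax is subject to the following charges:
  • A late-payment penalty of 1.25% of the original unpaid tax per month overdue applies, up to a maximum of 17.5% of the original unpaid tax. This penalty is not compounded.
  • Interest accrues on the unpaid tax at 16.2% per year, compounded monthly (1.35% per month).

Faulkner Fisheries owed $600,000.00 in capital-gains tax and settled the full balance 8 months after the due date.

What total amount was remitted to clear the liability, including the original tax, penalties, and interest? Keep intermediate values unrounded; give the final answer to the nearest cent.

Penalty: 8 × 1.25% × $600,000.00 = $60,000.00 (below the 17.5% cap of $105,000.00)
Interest: $600,000.00 × ((1 + 0.0135)^8 − 1) = $600,000.00 × 0.1132431… = $67,945.8788…
Total = $600,000.00 + $60,000.0000 + $67,945.8788… = $727,945.88

$727,945.88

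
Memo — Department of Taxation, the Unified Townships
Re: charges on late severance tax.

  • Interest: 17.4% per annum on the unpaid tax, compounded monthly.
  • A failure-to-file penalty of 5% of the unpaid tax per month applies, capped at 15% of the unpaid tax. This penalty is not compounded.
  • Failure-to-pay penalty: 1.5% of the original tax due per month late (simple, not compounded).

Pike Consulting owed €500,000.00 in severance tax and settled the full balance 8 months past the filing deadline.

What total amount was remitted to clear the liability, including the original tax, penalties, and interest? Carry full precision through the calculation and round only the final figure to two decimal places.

€696,030.43

Failure-to-file: 8 × 5% × €500,000.00 = €200,000.00, capped at 15% × €500,000.00 = €75,000.00
Failure-to-pay penalty: 8 × 1.5% × €500,000.00 = €60,000.00
Interest (17.4%/yr ÷ 12 = 1.45%/month): €500,000.00 × ((1 + 0.0145)^8 − 1) = €61,030.4268…
Total = €500,000.00 + €135,000.0000 + €61,030.4268… = €696,030.43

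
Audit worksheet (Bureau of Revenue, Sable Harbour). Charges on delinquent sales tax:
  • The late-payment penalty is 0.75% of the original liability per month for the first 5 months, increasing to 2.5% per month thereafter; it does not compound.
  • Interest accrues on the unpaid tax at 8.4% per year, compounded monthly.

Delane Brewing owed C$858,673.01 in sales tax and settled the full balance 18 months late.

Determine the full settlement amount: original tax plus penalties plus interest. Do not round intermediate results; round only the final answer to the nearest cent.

C$1,284,819.01

Penalty, months 1–5: 5 × 0.75% × C$858,673.01 = C$32,200.24…
Penalty, months 6–18: 13 × 2.5% × C$858,673.01 = C$279,068.73…
Interest (8.4%/yr ÷ 12 = 0.7%/month): C$858,673.01 × ((1 + 0.007)^18 − 1) = C$114,877.0374…
Total = C$858,673.01 + C$311,268.9661… + C$114,877.0374… = C$1,284,819.01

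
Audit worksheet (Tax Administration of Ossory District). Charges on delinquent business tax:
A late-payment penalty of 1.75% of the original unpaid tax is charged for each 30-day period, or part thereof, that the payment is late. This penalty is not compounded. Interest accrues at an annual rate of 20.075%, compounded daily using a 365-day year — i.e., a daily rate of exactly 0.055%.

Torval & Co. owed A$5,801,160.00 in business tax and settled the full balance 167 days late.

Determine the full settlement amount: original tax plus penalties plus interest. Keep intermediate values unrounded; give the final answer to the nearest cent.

Penalty periods: ⌈167/30⌉ = 6; penalty = 6 × 1.75% × A$5,801,160.00 = A$609,121.80
Interest: A$5,801,160.00 × ((1 + 0.00055)^167 − 1) = A$5,801,160.00 × 0.09617270… = A$557,913.2293…
Total = A$5,801,160.00 + A$609,121.8000 + A$557,913.2293… = A$6,968,195.03

A$6,968,195.03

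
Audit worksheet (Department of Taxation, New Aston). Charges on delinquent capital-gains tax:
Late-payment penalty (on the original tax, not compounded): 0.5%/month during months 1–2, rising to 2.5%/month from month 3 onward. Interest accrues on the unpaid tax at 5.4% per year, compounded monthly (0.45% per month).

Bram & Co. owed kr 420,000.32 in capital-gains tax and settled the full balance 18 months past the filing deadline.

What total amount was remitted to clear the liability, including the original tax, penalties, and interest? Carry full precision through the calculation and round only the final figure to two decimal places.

kr 627,553.51

Penalty, months 1–2: 2 × 0.5% × kr 420,000.32 = kr 4,200.00…
Penalty, months 3–18: 16 × 2.5% × kr 420,000.32 = kr 168,000.13…
Interest: kr 420,000.32 × ((1 + 0.0045)^18 − 1) = kr 420,000.32 × 0.0841739… = kr 35,353.0560…
Total = kr 420,000.32 + kr 172,200.1312 + kr 35,353.0560… = kr 627,553.51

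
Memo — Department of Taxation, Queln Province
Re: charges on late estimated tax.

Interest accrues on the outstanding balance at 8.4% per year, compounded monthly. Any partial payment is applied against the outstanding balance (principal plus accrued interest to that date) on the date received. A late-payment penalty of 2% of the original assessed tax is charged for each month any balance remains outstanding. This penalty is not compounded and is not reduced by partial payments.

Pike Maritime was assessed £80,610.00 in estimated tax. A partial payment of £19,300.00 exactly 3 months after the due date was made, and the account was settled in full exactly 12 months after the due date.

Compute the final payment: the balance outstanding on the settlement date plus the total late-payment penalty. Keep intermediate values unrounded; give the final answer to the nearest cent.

Monthly rate = 8.4% ÷ 12 = 0.7%
Balance at month 3: £80,610.0000 × (1 + 0.007)^3 = £82,314.6873…
After £19,300.00 payment: £82,314.6873… − £19,300.00 = £63,014.6873…
Balance at month 12: £63,014.6873… × (1 + 0.007)^9 = £67,097.6053…
Penalty: 12 × 2% × £80,610.00 = £19,346.40
Final settlement = outstanding balance + penalty = £67,097.6053… + £19,346.40 = £86,444.01

£86,444.01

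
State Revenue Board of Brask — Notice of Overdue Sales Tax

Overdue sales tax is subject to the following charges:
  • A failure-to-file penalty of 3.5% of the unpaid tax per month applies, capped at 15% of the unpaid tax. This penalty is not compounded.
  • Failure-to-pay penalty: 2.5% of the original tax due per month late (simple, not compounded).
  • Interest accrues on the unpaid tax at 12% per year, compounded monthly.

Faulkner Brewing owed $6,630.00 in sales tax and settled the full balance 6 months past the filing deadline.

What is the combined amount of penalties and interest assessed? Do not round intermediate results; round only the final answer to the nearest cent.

$2,396.88

Failure-to-file: 6 × 3.5% × $6,630.00 = $1,392.30, capped at 15% × $6,630.00 = $994.50
Failure-to-pay penalty: 6 × 2.5% × $6,630.00 = $994.50
Interest (12%/yr ÷ 12 = 1%/month): $6,630.00 × ((1 + 0.01)^6 − 1) = $407.8786…
Penalties + interest = $1,989.0000 + $407.8786… = $2,396.88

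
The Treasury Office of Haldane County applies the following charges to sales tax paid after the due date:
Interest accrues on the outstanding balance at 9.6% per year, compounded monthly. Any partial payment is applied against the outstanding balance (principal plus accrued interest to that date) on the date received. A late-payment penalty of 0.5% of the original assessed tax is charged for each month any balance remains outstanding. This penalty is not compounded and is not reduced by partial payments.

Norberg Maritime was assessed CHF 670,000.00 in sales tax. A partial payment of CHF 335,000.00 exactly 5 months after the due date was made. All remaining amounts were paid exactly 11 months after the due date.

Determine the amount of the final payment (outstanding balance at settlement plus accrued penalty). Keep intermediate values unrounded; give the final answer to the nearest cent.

Monthly rate = 9.6% ÷ 12 = 0.8%
Balance at month 5: CHF 670,000.0000 × (1 + 0.008)^5 = CHF 697,232.2441…
After CHF 335,000.00 payment: CHF 697,232.2441… − CHF 335,000.00 = CHF 362,232.2441…
Balance at month 11: CHF 362,232.2441… × (1 + 0.008)^6 = CHF 379,970.8664…
Penalty: 11 × 0.5% × CHF 670,000.00 = CHF 36,850.00
Final settlement = outstanding balance + penalty = CHF 379,970.8664… + CHF 36,850.00 = CHF 416,820.87

CHF 416,820.87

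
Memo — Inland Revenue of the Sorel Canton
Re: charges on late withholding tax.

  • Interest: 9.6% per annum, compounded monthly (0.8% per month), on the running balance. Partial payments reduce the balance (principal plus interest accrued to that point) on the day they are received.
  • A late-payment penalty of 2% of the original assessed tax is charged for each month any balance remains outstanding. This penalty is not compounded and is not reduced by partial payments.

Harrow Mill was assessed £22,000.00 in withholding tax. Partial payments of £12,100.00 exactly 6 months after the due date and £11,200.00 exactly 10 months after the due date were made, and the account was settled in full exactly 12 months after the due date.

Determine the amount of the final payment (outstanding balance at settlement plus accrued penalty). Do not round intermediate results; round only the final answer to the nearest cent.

£5,414.99

Balance at month 6: £22,000.0000 × (1 + 0.008)^6 = £23,077.3466…
After £12,100.00 payment: £23,077.3466… − £12,100.00 = £10,977.3466…
Balance at month 10: £10,977.3466… × (1 + 0.008)^4 = £11,332.8596…
After £11,200.00 payment: £11,332.8596… − £11,200.00 = £132.8596…
Balance at month 12: £132.8596… × (1 + 0.008)^2 = £134.9938…
Penalty: 12 × 2% × £22,000.00 = £5,280.00
Final settlement = outstanding balance + penalty = £134.9938… + £5,280.00 = £5,414.99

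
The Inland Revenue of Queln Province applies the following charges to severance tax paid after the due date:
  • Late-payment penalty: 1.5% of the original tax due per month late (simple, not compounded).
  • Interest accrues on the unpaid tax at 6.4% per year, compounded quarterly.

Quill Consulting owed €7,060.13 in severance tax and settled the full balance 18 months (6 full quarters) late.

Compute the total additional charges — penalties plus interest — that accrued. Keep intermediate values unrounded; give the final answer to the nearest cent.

€2,611.70

Late-payment penalty: 18 × 1.5% × €7,060.13 = €1,906.24…
Interest (6.4%/yr ÷ 4 = 1.6%/quarter): €7,060.13 × ((1 + 0.016)^6 − 1) = €705.4687…
Penalties + interest = €1,906.2351 + €705.4687… = €2,611.70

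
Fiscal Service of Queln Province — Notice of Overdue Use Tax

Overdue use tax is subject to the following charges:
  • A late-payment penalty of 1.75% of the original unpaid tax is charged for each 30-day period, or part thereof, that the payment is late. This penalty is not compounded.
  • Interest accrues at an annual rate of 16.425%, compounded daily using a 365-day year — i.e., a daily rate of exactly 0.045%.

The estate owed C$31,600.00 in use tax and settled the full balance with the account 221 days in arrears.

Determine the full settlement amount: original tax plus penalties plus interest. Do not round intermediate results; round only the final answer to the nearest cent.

C$39,327.42

Penalty periods: ⌈221/30⌉ = 8; penalty = 8 × 1.75% × C$31,600.00 = C$4,424.00
Interest: C$31,600.00 × ((1 + 0.00045)^221 − 1) = C$31,600.00 × 0.10453853… = C$3,303.4176…
Total = C$31,600.00 + C$4,424.0000 + C$3,303.4176… = C$39,327.42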